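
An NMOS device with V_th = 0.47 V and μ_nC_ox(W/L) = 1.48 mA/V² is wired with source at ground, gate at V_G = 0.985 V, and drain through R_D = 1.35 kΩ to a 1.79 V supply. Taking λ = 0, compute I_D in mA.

I_D = 0.196 mA

V_GS = V_G = 0.985 V, so V_ov = 0.985 − 0.47 = 0.515 V.
Assume saturation: I_D = ½ k_n V_ov² = 0.5 × 1.48 × 0.515² = 0.196 mA, giving V_DS = V_DD − I_D R_D = 1.79 − 0.196 × 1.35 = 1.53 V.
V_DS = 1.53 V ≥ V_ov = 0.515 V, confirming saturation.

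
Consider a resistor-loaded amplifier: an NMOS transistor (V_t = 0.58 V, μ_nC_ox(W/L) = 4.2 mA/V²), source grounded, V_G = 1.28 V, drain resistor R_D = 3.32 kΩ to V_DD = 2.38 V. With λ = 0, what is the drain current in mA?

V_GS = V_G = 1.28 V, so V_ov = 1.28 − 0.58 = 0.7 V.
Assume saturation: I_D = ½ k_n V_ov² = 0.5 × 4.2 × 0.7² = 1.03 mA, giving V_DS = V_DD − I_D R_D = 2.38 − 1.03 × 3.32 = -1.04 V.
But -1.04 V < V_ov = 0.7 V, so the device is actually in triode.
In triode I_D = k_n[V_ov V_DS − ½ V_DS²] and I_D = (V_DD − V_DS)/R_D. Equating: 6.97 V_DS² − 10.76 V_DS + 2.38 = 0, giving V_DS = 0.268 V (the root below V_ov).
I_D = (2.38 − 0.268) / 3.32 = 0.636 mA.

I_D = 0.636 mA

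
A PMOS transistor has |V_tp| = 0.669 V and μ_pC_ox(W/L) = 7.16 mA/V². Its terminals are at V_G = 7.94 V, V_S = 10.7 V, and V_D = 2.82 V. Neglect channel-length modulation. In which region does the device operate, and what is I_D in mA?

Saturation; I_D = 15.7 mA

V_SG = V_S − V_G = 10.7 − 7.94 = 2.76 V; V_SD = V_S − V_D = 10.7 − 2.82 = 7.88 V.
V_ov = V_SG − |V_tp| = 2.76 − 0.669 = 2.09 V.
Since V_SD = 7.88 V ≥ V_ov = 2.09 V, the device is in saturation.
I_D = ½ k_p V_ov² = 0.5 × 7.16 × 2.09² = 15.7 mA.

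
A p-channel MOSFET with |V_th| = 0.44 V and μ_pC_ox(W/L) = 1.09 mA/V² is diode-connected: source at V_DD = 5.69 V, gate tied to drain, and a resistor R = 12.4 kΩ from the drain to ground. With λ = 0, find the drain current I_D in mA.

I_D = 0.358 mA

With gate tied to drain, V_SG = V_SD ≥ V_SG − |V_th|, so the device is in saturation.
KCL at the drain: ½ k_p (V_SG − |V_th|)² = (V_DD − V_SG)/R.
Let x = V_SG − 0.44. Then 6.76 x² + x − 5.25 = 0, giving x = 0.811 V (positive root), so V_SG = 1.25 V.
I_D = (V_DD − V_SG)/R = (5.69 − 1.25) / 12.4 = 0.358 mA.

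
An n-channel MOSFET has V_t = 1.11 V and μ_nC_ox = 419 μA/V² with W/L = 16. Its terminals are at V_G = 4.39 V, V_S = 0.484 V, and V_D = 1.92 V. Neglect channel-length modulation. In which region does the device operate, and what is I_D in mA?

Triode; I_D = 20.0 mA

V_GS = V_G − V_S = 4.39 − 0.484 = 3.91 V; V_DS = V_D − V_S = 1.92 − 0.484 = 1.44 V.
k_n = μ_nC_ox · (W/L) = 6.704 mA/V².
V_ov = V_GS − V_t = 3.91 − 1.11 = 2.8 V.
Since V_DS = 1.44 V < V_ov = 2.8 V, the device is in the triode region.
I_D = k_n [V_ov · V_DS − ½ V_DS²] = 6.704 × [2.8 × 1.44 − 0.5 × 1.44²] = 20 mA.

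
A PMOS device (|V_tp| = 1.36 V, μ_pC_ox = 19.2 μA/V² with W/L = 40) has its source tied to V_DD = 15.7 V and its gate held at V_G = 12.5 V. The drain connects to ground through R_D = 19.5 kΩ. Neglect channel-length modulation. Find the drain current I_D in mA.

I_D = 0.771 mA

V_SG = V_DD − V_G = 15.7 − 12.5 = 3.2 V, so V_ov = 3.2 − 1.36 = 1.84 V.
k_p = μ_pC_ox · (W/L) = 0.768 mA/V².
Assume saturation: I_D = ½ k_p V_ov² = 0.5 × 0.768 × 1.84² = 1.3 mA, giving V_SD = V_DD − I_D R_D = 15.7 − 1.3 × 19.5 = -9.65 V.
But -9.65 V < V_ov = 1.84 V, so the device is actually in triode.
In triode I_D = k_p[V_ov V_SD − ½ V_SD²] and I_D = (V_DD − V_SD)/R_D. Equating: 7.49 V_SD² − 28.56 V_SD + 15.7 = 0, giving V_SD = 0.666 V (the root below V_ov).
I_D = (15.7 − 0.666) / 19.5 = 0.771 mA.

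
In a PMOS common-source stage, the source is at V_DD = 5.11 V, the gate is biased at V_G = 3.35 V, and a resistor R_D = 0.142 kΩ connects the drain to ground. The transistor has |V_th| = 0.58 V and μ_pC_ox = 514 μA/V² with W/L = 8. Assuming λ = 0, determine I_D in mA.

V_SG = V_DD − V_G = 5.11 − 3.35 = 1.76 V, so V_ov = 1.76 − 0.58 = 1.18 V.
k_p = μ_pC_ox · (W/L) = 4.112 mA/V².
Assume saturation: I_D = ½ k_p V_ov² = 0.5 × 4.112 × 1.18² = 2.86 mA, giving V_SD = V_DD − I_D R_D = 5.11 − 2.86 × 0.142 = 4.7 V.
V_SD = 4.7 V ≥ V_ov = 1.18 V, confirming saturation.

I_D = 2.86 mA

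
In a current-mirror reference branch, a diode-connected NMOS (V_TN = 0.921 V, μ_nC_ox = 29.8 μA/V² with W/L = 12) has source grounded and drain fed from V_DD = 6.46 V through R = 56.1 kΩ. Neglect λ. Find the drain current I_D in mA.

I_D = 0.0863 mA

With gate tied to drain, V_GS = V_DS ≥ V_GS − V_TN, so the device is in saturation.
k_n = μ_nC_ox · (W/L) = 0.3576 mA/V².
KCL at the drain: ½ k_n (V_GS − V_TN)² = (V_DD − V_GS)/R.
Let x = V_GS − 0.921. Then 10 x² + x − 5.539 = 0, giving x = 0.695 V (positive root), so V_GS = 1.62 V.
I_D = (V_DD − V_GS)/R = (6.46 − 1.62) / 56.1 = 0.0863 mA.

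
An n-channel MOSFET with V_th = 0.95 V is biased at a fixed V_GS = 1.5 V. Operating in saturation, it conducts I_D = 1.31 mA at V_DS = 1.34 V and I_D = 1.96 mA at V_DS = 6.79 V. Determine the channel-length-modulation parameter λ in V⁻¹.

With V_GS fixed, I_D ∝ (1 + λ V_DS) in saturation, so I_D2/I_D1 = (1 + λ V_DS2)/(1 + λ V_DS1).
1.96/1.31 = 1.496 = (1 + 6.79 λ)/(1 + 1.34 λ).
Solving: λ (I_D1 V_DS2 − I_D2 V_DS1) = I_D2 − I_D1, so λ = (1.96 − 1.31) / (1.31 × 6.79 − 1.96 × 1.34) = 0.65 / 6.27 = 0.104 V⁻¹.

λ = 0.104 V⁻¹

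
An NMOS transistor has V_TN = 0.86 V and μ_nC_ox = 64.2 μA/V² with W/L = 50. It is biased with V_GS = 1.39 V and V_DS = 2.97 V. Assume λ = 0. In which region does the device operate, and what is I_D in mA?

k_n = μ_nC_ox · (W/L) = 3.21 mA/V².
V_ov = V_GS − V_TN = 1.39 − 0.86 = 0.53 V.
Since V_DS = 2.97 V ≥ V_ov = 0.53 V, the device is in saturation.
I_D = ½ k_n V_ov² = 0.5 × 3.21 × 0.53² = 0.451 mA.

Saturation; I_D = 0.451 mA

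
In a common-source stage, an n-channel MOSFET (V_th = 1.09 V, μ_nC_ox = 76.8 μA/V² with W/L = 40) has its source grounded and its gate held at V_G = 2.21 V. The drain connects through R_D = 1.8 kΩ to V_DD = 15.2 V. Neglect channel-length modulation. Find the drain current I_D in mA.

V_GS = V_G = 2.21 V, so V_ov = 2.21 − 1.09 = 1.12 V.
k_n = μ_nC_ox · (W/L) = 3.072 mA/V².
Assume saturation: I_D = ½ k_n V_ov² = 0.5 × 3.072 × 1.12² = 1.93 mA, giving V_DS = V_DD − I_D R_D = 15.2 − 1.93 × 1.8 = 11.7 V.
V_DS = 11.7 V ≥ V_ov = 1.12 V, confirming saturation.

I_D = 1.93 mA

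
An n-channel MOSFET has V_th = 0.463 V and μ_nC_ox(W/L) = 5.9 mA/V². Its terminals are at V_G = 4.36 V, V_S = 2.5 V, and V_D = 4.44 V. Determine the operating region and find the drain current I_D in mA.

V_GS = V_G − V_S = 4.36 − 2.5 = 1.86 V; V_DS = V_D − V_S = 4.44 − 2.5 = 1.94 V.
V_ov = V_GS − V_th = 1.86 − 0.463 = 1.4 V.
Since V_DS = 1.94 V ≥ V_ov = 1.4 V, the device is in saturation.
I_D = ½ k_n V_ov² = 0.5 × 5.9 × 1.4² = 5.76 mA.

Saturation; I_D = 5.76 mA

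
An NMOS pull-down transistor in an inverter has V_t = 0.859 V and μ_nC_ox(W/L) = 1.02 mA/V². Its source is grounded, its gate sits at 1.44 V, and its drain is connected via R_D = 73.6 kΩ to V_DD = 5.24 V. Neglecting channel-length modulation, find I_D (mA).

I_D = 0.0694 mA

V_GS = V_G = 1.44 V, so V_ov = 1.44 − 0.859 = 0.581 V.
Assume saturation: I_D = ½ k_n V_ov² = 0.5 × 1.02 × 0.581² = 0.172 mA, giving V_DS = V_DD − I_D R_D = 5.24 − 0.172 × 73.6 = -7.43 V.
But -7.43 V < V_ov = 0.581 V, so the device is actually in triode.
In triode I_D = k_n[V_ov V_DS − ½ V_DS²] and I_D = (V_DD − V_DS)/R_D. Equating: 37.5 V_DS² − 44.62 V_DS + 5.24 = 0, giving V_DS = 0.132 V (the root below V_ov).
I_D = (5.24 − 0.132) / 73.6 = 0.0694 mA.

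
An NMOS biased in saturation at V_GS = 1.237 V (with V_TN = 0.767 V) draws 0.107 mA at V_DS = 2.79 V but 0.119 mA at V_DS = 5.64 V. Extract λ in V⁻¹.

With V_GS fixed, I_D ∝ (1 + λ V_DS) in saturation, so I_D2/I_D1 = (1 + λ V_DS2)/(1 + λ V_DS1).
0.119/0.107 = 1.112 = (1 + 5.64 λ)/(1 + 2.79 λ).
Solving: λ (I_D1 V_DS2 − I_D2 V_DS1) = I_D2 − I_D1, so λ = (0.119 − 0.107) / (0.107 × 5.64 − 0.119 × 2.79) = 0.012 / 0.271 = 0.0442 V⁻¹.

λ = 0.0442 V⁻¹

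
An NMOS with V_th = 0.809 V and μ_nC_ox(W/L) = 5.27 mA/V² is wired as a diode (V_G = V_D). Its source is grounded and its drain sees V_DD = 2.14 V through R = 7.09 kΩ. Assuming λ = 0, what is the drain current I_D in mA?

I_D = 0.154 mA

With gate tied to drain, V_GS = V_DS ≥ V_GS − V_th, so the device is in saturation.
KCL at the drain: ½ k_n (V_GS − V_th)² = (V_DD − V_GS)/R.
Let x = V_GS − 0.809. Then 18.7 x² + x − 1.331 = 0, giving x = 0.241 V (positive root), so V_GS = 1.05 V.
I_D = (V_DD − V_GS)/R = (2.14 − 1.05) / 7.09 = 0.154 mA.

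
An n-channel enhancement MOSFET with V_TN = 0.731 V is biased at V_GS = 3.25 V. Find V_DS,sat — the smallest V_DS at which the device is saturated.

The boundary between triode and saturation is V_DS = V_GS − V_TN = V_ov.
V_ov = 3.25 − 0.731 = 2.52 V.

V_DS,sat = 2.52 V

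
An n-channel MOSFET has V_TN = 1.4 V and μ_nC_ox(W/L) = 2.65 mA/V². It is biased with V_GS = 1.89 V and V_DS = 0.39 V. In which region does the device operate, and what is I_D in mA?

Triode; I_D = 0.305 mA

V_ov = V_GS − V_TN = 1.89 − 1.4 = 0.49 V.
Since V_DS = 0.39 V < V_ov = 0.49 V, the device is in the triode region.
I_D = k_n [V_ov · V_DS − ½ V_DS²] = 2.65 × [0.49 × 0.39 − 0.5 × 0.39²] = 0.305 mA.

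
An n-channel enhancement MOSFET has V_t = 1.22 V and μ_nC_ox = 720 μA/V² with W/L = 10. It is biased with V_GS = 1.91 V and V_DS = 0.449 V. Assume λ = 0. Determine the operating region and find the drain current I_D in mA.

Triode; I_D = 1.50 mA

k_n = μ_nC_ox · (W/L) = 7.2 mA/V².
V_ov = V_GS − V_t = 1.91 − 1.22 = 0.69 V.
Since V_DS = 0.449 V < V_ov = 0.69 V, the device is in the triode region.
I_D = k_n [V_ov · V_DS − ½ V_DS²] = 7.2 × [0.69 × 0.449 − 0.5 × 0.449²] = 1.5 mA.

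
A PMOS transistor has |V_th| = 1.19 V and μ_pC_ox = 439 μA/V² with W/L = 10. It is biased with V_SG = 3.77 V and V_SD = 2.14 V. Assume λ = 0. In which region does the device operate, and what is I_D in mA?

Triode; I_D = 14.2 mA

k_p = μ_pC_ox · (W/L) = 4.39 mA/V².
V_ov = V_SG − |V_th| = 3.77 − 1.19 = 2.58 V.
Since V_SD = 2.14 V < V_ov = 2.58 V, the device is in the triode region.
I_D = k_p [V_ov · V_SD − ½ V_SD²] = 4.39 × [2.58 × 2.14 − 0.5 × 2.14²] = 14.2 mA.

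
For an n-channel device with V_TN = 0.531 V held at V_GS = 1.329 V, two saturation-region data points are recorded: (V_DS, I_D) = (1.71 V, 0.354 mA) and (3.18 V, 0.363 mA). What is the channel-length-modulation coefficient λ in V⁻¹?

With V_GS fixed, I_D ∝ (1 + λ V_DS) in saturation, so I_D2/I_D1 = (1 + λ V_DS2)/(1 + λ V_DS1).
0.363/0.354 = 1.025 = (1 + 3.18 λ)/(1 + 1.71 λ).
Solving: λ (I_D1 V_DS2 − I_D2 V_DS1) = I_D2 − I_D1, so λ = (0.363 − 0.354) / (0.354 × 3.18 − 0.363 × 1.71) = 0.009 / 0.505 = 0.0178 V⁻¹.

λ = 0.0178 V⁻¹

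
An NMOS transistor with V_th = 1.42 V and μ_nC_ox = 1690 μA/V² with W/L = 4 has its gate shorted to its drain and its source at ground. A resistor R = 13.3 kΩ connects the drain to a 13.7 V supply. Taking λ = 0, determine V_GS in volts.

With gate tied to drain, V_GS = V_DS ≥ V_GS − V_th, so the device is in saturation.
k_n = μ_nC_ox · (W/L) = 6.76 mA/V².
KCL at the drain: ½ k_n (V_GS − V_th)² = (V_DD − V_GS)/R.
Let x = V_GS − 1.42. Then 45 x² + x − 12.28 = 0, giving x = 0.512 V (positive root), so V_GS = 1.93 V.
I_D = (V_DD − V_GS)/R = (13.7 − 1.93) / 13.3 = 0.885 mA.

V_GS = 1.93 V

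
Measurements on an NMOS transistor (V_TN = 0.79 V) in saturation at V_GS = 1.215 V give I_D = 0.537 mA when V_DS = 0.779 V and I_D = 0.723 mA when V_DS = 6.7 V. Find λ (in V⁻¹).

With V_GS fixed, I_D ∝ (1 + λ V_DS) in saturation, so I_D2/I_D1 = (1 + λ V_DS2)/(1 + λ V_DS1).
0.723/0.537 = 1.346 = (1 + 6.7 λ)/(1 + 0.779 λ).
Solving: λ (I_D1 V_DS2 − I_D2 V_DS1) = I_D2 − I_D1, so λ = (0.723 − 0.537) / (0.537 × 6.7 − 0.723 × 0.779) = 0.186 / 3.03 = 0.0613 V⁻¹.

λ = 0.0613 V⁻¹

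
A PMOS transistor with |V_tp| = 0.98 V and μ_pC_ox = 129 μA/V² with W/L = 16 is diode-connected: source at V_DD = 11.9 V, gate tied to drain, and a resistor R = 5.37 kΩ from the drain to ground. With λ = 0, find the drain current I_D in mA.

With gate tied to drain, V_SG = V_SD ≥ V_SG − |V_tp|, so the device is in saturation.
k_p = μ_pC_ox · (W/L) = 2.064 mA/V².
KCL at the drain: ½ k_p (V_SG − |V_tp|)² = (V_DD − V_SG)/R.
Let x = V_SG − 0.98. Then 5.54 x² + x − 10.92 = 0, giving x = 1.32 V (positive root), so V_SG = 2.3 V.
I_D = (V_DD − V_SG)/R = (11.9 − 2.3) / 5.37 = 1.79 mA.

I_D = 1.79 mA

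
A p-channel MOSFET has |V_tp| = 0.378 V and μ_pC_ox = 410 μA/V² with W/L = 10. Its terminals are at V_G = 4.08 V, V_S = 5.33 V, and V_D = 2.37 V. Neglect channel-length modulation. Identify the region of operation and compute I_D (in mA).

V_SG = V_S − V_G = 5.33 − 4.08 = 1.25 V; V_SD = V_S − V_D = 5.33 − 2.37 = 2.96 V.
k_p = μ_pC_ox · (W/L) = 4.1 mA/V².
V_ov = V_SG − |V_tp| = 1.25 − 0.378 = 0.872 V.
Since V_SD = 2.96 V ≥ V_ov = 0.872 V, the device is in saturation.
I_D = ½ k_p V_ov² = 0.5 × 4.1 × 0.872² = 1.56 mA.

Saturation; I_D = 1.56 mA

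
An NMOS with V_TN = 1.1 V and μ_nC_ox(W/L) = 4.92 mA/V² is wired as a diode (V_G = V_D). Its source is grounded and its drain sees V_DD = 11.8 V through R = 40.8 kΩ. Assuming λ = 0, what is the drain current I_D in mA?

With gate tied to drain, V_GS = V_DS ≥ V_GS − V_TN, so the device is in saturation.
KCL at the drain: ½ k_n (V_GS − V_TN)² = (V_DD − V_GS)/R.
Let x = V_GS − 1.1. Then 100 x² + x − 10.7 = 0, giving x = 0.322 V (positive root), so V_GS = 1.42 V.
I_D = (V_DD − V_GS)/R = (11.8 − 1.42) / 40.8 = 0.254 mA.

I_D = 0.254 mA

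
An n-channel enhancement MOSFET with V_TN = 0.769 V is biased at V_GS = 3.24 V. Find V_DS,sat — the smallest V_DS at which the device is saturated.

The boundary between triode and saturation is V_DS = V_GS − V_TN = V_ov.
V_ov = 3.24 − 0.769 = 2.47 V.

V_DS,sat = 2.47 V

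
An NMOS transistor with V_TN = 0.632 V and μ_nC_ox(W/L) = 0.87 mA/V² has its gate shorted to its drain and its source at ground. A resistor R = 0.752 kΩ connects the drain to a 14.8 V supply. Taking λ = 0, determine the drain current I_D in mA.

I_D = 11.9 mA

With gate tied to drain, V_GS = V_DS ≥ V_GS − V_TN, so the device is in saturation.
KCL at the drain: ½ k_n (V_GS − V_TN)² = (V_DD − V_GS)/R.
Let x = V_GS − 0.632. Then 0.327 x² + x − 14.17 = 0, giving x = 5.23 V (positive root), so V_GS = 5.86 V.
I_D = (V_DD − V_GS)/R = (14.8 − 5.86) / 0.752 = 11.9 mA.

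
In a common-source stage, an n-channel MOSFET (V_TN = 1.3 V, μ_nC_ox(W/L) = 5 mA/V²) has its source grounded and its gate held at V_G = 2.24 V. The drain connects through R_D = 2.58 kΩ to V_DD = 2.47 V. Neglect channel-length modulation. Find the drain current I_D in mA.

V_GS = V_G = 2.24 V, so V_ov = 2.24 − 1.3 = 0.94 V.
Assume saturation: I_D = ½ k_n V_ov² = 0.5 × 5 × 0.94² = 2.21 mA, giving V_DS = V_DD − I_D R_D = 2.47 − 2.21 × 2.58 = -3.23 V.
But -3.23 V < V_ov = 0.94 V, so the device is actually in triode.
In triode I_D = k_n[V_ov V_DS − ½ V_DS²] and I_D = (V_DD − V_DS)/R_D. Equating: 6.45 V_DS² − 13.13 V_DS + 2.47 = 0, giving V_DS = 0.21 V (the root below V_ov).
I_D = (2.47 − 0.21) / 2.58 = 0.876 mA.

I_D = 0.876 mA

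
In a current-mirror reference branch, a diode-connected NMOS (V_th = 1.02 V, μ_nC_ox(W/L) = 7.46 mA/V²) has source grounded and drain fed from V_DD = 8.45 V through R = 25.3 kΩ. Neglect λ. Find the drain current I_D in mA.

With gate tied to drain, V_GS = V_DS ≥ V_GS − V_th, so the device is in saturation.
KCL at the drain: ½ k_n (V_GS − V_th)² = (V_DD − V_GS)/R.
Let x = V_GS − 1.02. Then 94.4 x² + x − 7.43 = 0, giving x = 0.275 V (positive root), so V_GS = 1.3 V.
I_D = (V_DD − V_GS)/R = (8.45 − 1.3) / 25.3 = 0.283 mA.

I_D = 0.283 mA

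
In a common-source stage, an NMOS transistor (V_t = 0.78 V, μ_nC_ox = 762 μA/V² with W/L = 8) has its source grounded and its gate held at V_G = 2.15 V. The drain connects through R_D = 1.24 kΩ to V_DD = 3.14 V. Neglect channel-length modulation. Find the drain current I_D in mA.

I_D = 2.28 mA

V_GS = V_G = 2.15 V, so V_ov = 2.15 − 0.78 = 1.37 V.
k_n = μ_nC_ox · (W/L) = 6.096 mA/V².
Assume saturation: I_D = ½ k_n V_ov² = 0.5 × 6.096 × 1.37² = 5.72 mA, giving V_DS = V_DD − I_D R_D = 3.14 − 5.72 × 1.24 = -3.95 V.
But -3.95 V < V_ov = 1.37 V, so the device is actually in triode.
In triode I_D = k_n[V_ov V_DS − ½ V_DS²] and I_D = (V_DD − V_DS)/R_D. Equating: 3.78 V_DS² − 11.36 V_DS + 3.14 = 0, giving V_DS = 0.308 V (the root below V_ov).
I_D = (3.14 − 0.308) / 1.24 = 2.28 mA.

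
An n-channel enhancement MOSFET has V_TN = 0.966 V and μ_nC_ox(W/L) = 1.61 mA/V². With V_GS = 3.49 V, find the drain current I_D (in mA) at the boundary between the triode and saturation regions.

I_D = 5.13 mA

At the boundary V_DS = V_ov = V_GS − V_TN = 3.49 − 0.966 = 2.52 V.
I_D = ½ k_n V_ov² = 0.5 × 1.61 × 2.52² = 5.13 mA.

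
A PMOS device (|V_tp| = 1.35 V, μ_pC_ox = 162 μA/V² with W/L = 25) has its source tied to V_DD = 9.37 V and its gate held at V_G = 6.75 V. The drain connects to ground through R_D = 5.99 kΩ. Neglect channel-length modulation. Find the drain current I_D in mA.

I_D = 1.51 mA

V_SG = V_DD − V_G = 9.37 − 6.75 = 2.62 V, so V_ov = 2.62 − 1.35 = 1.27 V.
k_p = μ_pC_ox · (W/L) = 4.05 mA/V².
Assume saturation: I_D = ½ k_p V_ov² = 0.5 × 4.05 × 1.27² = 3.27 mA, giving V_SD = V_DD − I_D R_D = 9.37 − 3.27 × 5.99 = -10.2 V.
But -10.2 V < V_ov = 1.27 V, so the device is actually in triode.
In triode I_D = k_p[V_ov V_SD − ½ V_SD²] and I_D = (V_DD − V_SD)/R_D. Equating: 12.1 V_SD² − 31.81 V_SD + 9.37 = 0, giving V_SD = 0.338 V (the root below V_ov).
I_D = (9.37 − 0.338) / 5.99 = 1.51 mA.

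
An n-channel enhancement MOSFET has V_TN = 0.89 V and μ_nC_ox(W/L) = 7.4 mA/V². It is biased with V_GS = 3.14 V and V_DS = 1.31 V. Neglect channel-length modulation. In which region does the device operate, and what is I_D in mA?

Triode; I_D = 15.5 mA

V_ov = V_GS − V_TN = 3.14 − 0.89 = 2.25 V.
Since V_DS = 1.31 V < V_ov = 2.25 V, the device is in the triode region.
I_D = k_n [V_ov · V_DS − ½ V_DS²] = 7.4 × [2.25 × 1.31 − 0.5 × 1.31²] = 15.5 mA.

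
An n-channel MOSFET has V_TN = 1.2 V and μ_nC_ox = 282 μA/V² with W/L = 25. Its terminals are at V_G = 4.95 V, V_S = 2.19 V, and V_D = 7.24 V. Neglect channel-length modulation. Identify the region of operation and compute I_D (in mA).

Saturation; I_D = 8.58 mA

V_GS = V_G − V_S = 4.95 − 2.19 = 2.76 V; V_DS = V_D − V_S = 7.24 − 2.19 = 5.05 V.
k_n = μ_nC_ox · (W/L) = 7.05 mA/V².
V_ov = V_GS − V_TN = 2.76 − 1.2 = 1.56 V.
Since V_DS = 5.05 V ≥ V_ov = 1.56 V, the device is in saturation.
I_D = ½ k_n V_ov² = 0.5 × 7.05 × 1.56² = 8.58 mA.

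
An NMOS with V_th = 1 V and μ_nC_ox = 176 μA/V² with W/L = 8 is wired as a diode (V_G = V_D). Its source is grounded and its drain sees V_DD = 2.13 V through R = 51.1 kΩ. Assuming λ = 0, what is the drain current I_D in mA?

I_D = 0.0189 mA

With gate tied to drain, V_GS = V_DS ≥ V_GS − V_th, so the device is in saturation.
k_n = μ_nC_ox · (W/L) = 1.408 mA/V².
KCL at the drain: ½ k_n (V_GS − V_th)² = (V_DD − V_GS)/R.
Let x = V_GS − 1. Then 36 x² + x − 1.13 = 0, giving x = 0.164 V (positive root), so V_GS = 1.16 V.
I_D = (V_DD − V_GS)/R = (2.13 − 1.16) / 51.1 = 0.0189 mA.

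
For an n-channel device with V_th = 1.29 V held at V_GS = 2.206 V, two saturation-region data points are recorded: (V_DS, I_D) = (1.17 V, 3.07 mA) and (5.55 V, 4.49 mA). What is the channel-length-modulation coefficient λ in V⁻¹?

With V_GS fixed, I_D ∝ (1 + λ V_DS) in saturation, so I_D2/I_D1 = (1 + λ V_DS2)/(1 + λ V_DS1).
4.49/3.07 = 1.463 = (1 + 5.55 λ)/(1 + 1.17 λ).
Solving: λ (I_D1 V_DS2 − I_D2 V_DS1) = I_D2 − I_D1, so λ = (4.49 − 3.07) / (3.07 × 5.55 − 4.49 × 1.17) = 1.42 / 11.8 = 0.12 V⁻¹.

λ = 0.120 V⁻¹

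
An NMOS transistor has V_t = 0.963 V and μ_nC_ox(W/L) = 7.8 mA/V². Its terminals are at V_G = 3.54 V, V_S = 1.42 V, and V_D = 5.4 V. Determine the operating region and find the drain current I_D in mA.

Saturation; I_D = 5.22 mA

V_GS = V_G − V_S = 3.54 − 1.42 = 2.12 V; V_DS = V_D − V_S = 5.4 − 1.42 = 3.98 V.
V_ov = V_GS − V_t = 2.12 − 0.963 = 1.16 V.
Since V_DS = 3.98 V ≥ V_ov = 1.16 V, the device is in saturation.
I_D = ½ k_n V_ov² = 0.5 × 7.8 × 1.16² = 5.22 mA.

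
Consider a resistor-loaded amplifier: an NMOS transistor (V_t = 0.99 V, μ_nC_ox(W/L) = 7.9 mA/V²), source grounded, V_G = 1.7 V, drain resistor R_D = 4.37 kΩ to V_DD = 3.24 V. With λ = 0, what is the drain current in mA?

V_GS = V_G = 1.7 V, so V_ov = 1.7 − 0.99 = 0.71 V.
Assume saturation: I_D = ½ k_n V_ov² = 0.5 × 7.9 × 0.71² = 1.99 mA, giving V_DS = V_DD − I_D R_D = 3.24 − 1.99 × 4.37 = -5.46 V.
But -5.46 V < V_ov = 0.71 V, so the device is actually in triode.
In triode I_D = k_n[V_ov V_DS − ½ V_DS²] and I_D = (V_DD − V_DS)/R_D. Equating: 17.3 V_DS² − 25.51 V_DS + 3.24 = 0, giving V_DS = 0.14 V (the root below V_ov).
I_D = (3.24 − 0.14) / 4.37 = 0.709 mA.

I_D = 0.709 mA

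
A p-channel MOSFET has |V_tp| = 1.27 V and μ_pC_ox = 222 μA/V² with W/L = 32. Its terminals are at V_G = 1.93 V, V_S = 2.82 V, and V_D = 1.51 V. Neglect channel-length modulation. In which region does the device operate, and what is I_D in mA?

Cutoff; I_D = 0 mA

V_SG = V_S − V_G = 2.82 − 1.93 = 0.89 V; V_SD = V_S − V_D = 2.82 − 1.51 = 1.31 V.
V_SG = 0.89 V < |V_tp| = 1.27 V, so the transistor is in cutoff.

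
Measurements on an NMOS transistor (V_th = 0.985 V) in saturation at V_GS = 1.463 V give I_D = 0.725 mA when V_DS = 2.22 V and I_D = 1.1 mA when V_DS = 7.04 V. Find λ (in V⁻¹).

With V_GS fixed, I_D ∝ (1 + λ V_DS) in saturation, so I_D2/I_D1 = (1 + λ V_DS2)/(1 + λ V_DS1).
1.1/0.725 = 1.517 = (1 + 7.04 λ)/(1 + 2.22 λ).
Solving: λ (I_D1 V_DS2 − I_D2 V_DS1) = I_D2 − I_D1, so λ = (1.1 − 0.725) / (0.725 × 7.04 − 1.1 × 2.22) = 0.375 / 2.66 = 0.141 V⁻¹.

λ = 0.141 V⁻¹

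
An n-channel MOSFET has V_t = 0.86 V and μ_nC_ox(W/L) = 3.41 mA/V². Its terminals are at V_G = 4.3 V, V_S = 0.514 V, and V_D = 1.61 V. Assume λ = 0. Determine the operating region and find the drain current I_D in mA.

V_GS = V_G − V_S = 4.3 − 0.514 = 3.79 V; V_DS = V_D − V_S = 1.61 − 0.514 = 1.1 V.
V_ov = V_GS − V_t = 3.79 − 0.86 = 2.93 V.
Since V_DS = 1.1 V < V_ov = 2.93 V, the device is in the triode region.
I_D = k_n [V_ov · V_DS − ½ V_DS²] = 3.41 × [2.93 × 1.1 − 0.5 × 1.1²] = 8.89 mA.

Triode; I_D = 8.89 mA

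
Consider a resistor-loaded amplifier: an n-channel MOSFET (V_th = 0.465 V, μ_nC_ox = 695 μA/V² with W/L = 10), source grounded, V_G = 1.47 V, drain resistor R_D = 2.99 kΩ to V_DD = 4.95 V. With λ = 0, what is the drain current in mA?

V_GS = V_G = 1.47 V, so V_ov = 1.47 − 0.465 = 1 V.
k_n = μ_nC_ox · (W/L) = 6.95 mA/V².
Assume saturation: I_D = ½ k_n V_ov² = 0.5 × 6.95 × 1² = 3.51 mA, giving V_DS = V_DD − I_D R_D = 4.95 − 3.51 × 2.99 = -5.54 V.
But -5.54 V < V_ov = 1 V, so the device is actually in triode.
In triode I_D = k_n[V_ov V_DS − ½ V_DS²] and I_D = (V_DD − V_DS)/R_D. Equating: 10.4 V_DS² − 21.88 V_DS + 4.95 = 0, giving V_DS = 0.258 V (the root below V_ov).
I_D = (4.95 − 0.258) / 2.99 = 1.57 mA.

I_D = 1.57 mA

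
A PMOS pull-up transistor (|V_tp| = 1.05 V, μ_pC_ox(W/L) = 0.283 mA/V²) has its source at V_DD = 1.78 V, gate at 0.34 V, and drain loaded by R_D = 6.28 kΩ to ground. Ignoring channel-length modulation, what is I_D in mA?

V_SG = V_DD − V_G = 1.78 − 0.34 = 1.44 V, so V_ov = 1.44 − 1.05 = 0.39 V.
Assume saturation: I_D = ½ k_p V_ov² = 0.5 × 0.283 × 0.39² = 0.0215 mA, giving V_SD = V_DD − I_D R_D = 1.78 − 0.0215 × 6.28 = 1.64 V.
V_SD = 1.64 V ≥ V_ov = 0.39 V, confirming saturation.

I_D = 0.0215 mA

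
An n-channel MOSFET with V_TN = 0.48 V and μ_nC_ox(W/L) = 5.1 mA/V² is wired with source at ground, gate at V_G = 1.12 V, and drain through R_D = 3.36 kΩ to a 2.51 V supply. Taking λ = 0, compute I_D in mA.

V_GS = V_G = 1.12 V, so V_ov = 1.12 − 0.48 = 0.64 V.
Assume saturation: I_D = ½ k_n V_ov² = 0.5 × 5.1 × 0.64² = 1.04 mA, giving V_DS = V_DD − I_D R_D = 2.51 − 1.04 × 3.36 = -0.999 V.
But -0.999 V < V_ov = 0.64 V, so the device is actually in triode.
In triode I_D = k_n[V_ov V_DS − ½ V_DS²] and I_D = (V_DD − V_DS)/R_D. Equating: 8.57 V_DS² − 11.97 V_DS + 2.51 = 0, giving V_DS = 0.257 V (the root below V_ov).
I_D = (2.51 − 0.257) / 3.36 = 0.671 mA.

I_D = 0.671 mA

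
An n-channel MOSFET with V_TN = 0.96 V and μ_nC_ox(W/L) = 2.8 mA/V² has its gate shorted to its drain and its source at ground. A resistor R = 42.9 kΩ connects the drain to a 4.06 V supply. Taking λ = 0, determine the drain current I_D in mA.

I_D = 0.0672 mA

With gate tied to drain, V_GS = V_DS ≥ V_GS − V_TN, so the device is in saturation.
KCL at the drain: ½ k_n (V_GS − V_TN)² = (V_DD − V_GS)/R.
Let x = V_GS − 0.96. Then 60.1 x² + x − 3.1 = 0, giving x = 0.219 V (positive root), so V_GS = 1.18 V.
I_D = (V_DD − V_GS)/R = (4.06 − 1.18) / 42.9 = 0.0672 mA.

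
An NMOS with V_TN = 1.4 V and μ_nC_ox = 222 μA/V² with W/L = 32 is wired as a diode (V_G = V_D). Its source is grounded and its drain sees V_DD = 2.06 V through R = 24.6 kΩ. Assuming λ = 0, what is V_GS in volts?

With gate tied to drain, V_GS = V_DS ≥ V_GS − V_TN, so the device is in saturation.
k_n = μ_nC_ox · (W/L) = 7.104 mA/V².
KCL at the drain: ½ k_n (V_GS − V_TN)² = (V_DD − V_GS)/R.
Let x = V_GS − 1.4. Then 87.4 x² + x − 0.66 = 0, giving x = 0.0814 V (positive root), so V_GS = 1.48 V.
I_D = (V_DD − V_GS)/R = (2.06 − 1.48) / 24.6 = 0.0235 mA.

V_GS = 1.48 V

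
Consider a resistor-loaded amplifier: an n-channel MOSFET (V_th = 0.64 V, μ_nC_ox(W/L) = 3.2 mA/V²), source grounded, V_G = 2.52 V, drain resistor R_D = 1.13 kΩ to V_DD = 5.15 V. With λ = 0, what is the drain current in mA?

V_GS = V_G = 2.52 V, so V_ov = 2.52 − 0.64 = 1.88 V.
Assume saturation: I_D = ½ k_n V_ov² = 0.5 × 3.2 × 1.88² = 5.66 mA, giving V_DS = V_DD − I_D R_D = 5.15 − 5.66 × 1.13 = -1.24 V.
But -1.24 V < V_ov = 1.88 V, so the device is actually in triode.
In triode I_D = k_n[V_ov V_DS − ½ V_DS²] and I_D = (V_DD − V_DS)/R_D. Equating: 1.81 V_DS² − 7.798 V_DS + 5.15 = 0, giving V_DS = 0.814 V (the root below V_ov).
I_D = (5.15 − 0.814) / 1.13 = 3.84 mA.

I_D = 3.84 mA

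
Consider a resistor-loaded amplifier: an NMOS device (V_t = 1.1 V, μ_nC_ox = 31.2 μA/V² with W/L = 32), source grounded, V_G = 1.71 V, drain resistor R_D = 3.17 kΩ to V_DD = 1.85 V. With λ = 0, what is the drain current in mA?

I_D = 0.186 mA

V_GS = V_G = 1.71 V, so V_ov = 1.71 − 1.1 = 0.61 V.
k_n = μ_nC_ox · (W/L) = 0.9984 mA/V².
Assume saturation: I_D = ½ k_n V_ov² = 0.5 × 0.9984 × 0.61² = 0.186 mA, giving V_DS = V_DD − I_D R_D = 1.85 − 0.186 × 3.17 = 1.26 V.
V_DS = 1.26 V ≥ V_ov = 0.61 V, confirming saturation.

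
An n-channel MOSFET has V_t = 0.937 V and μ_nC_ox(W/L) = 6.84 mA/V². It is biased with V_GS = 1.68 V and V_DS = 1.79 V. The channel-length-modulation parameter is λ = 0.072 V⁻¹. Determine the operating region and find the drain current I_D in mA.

Saturation; I_D = 2.13 mA

V_ov = V_GS − V_t = 1.68 − 0.937 = 0.743 V.
Since V_DS = 1.79 V ≥ V_ov = 0.743 V, the device is in saturation.
I_D = ½ k_n V_ov² (1 + λ V_DS) = 0.5 × 6.84 × 0.743² × (1 + 0.072 × 1.79) = 2.13 mA.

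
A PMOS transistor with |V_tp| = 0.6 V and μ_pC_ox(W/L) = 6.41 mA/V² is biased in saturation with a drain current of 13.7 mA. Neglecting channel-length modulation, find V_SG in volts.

In saturation I_D = ½ k_p (V_SG − |V_tp|)², so V_SG − |V_tp| = √(2 I_D / k_p) = √(2 × 13.7 / 6.41) = 2.07 V.
V_SG = 0.6 + 2.07 = 2.67 V.

V_SG = 2.67 V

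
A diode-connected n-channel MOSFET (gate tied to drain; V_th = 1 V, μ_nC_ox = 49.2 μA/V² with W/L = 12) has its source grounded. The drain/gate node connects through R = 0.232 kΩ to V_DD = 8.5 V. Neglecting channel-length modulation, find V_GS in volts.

V_GS = 6.46 V

With gate tied to drain, V_GS = V_DS ≥ V_GS − V_th, so the device is in saturation.
k_n = μ_nC_ox · (W/L) = 0.5904 mA/V².
KCL at the drain: ½ k_n (V_GS − V_th)² = (V_DD − V_GS)/R.
Let x = V_GS − 1. Then 0.0685 x² + x − 7.5 = 0, giving x = 5.46 V (positive root), so V_GS = 6.46 V.
I_D = (V_DD − V_GS)/R = (8.5 − 6.46) / 0.232 = 8.8 mA.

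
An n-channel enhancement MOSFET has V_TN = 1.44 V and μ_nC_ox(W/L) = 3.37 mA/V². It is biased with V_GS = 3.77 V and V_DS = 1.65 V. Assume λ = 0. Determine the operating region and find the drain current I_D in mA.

V_ov = V_GS − V_TN = 3.77 − 1.44 = 2.33 V.
Since V_DS = 1.65 V < V_ov = 2.33 V, the device is in the triode region.
I_D = k_n [V_ov · V_DS − ½ V_DS²] = 3.37 × [2.33 × 1.65 − 0.5 × 1.65²] = 8.37 mA.

Triode; I_D = 8.37 mA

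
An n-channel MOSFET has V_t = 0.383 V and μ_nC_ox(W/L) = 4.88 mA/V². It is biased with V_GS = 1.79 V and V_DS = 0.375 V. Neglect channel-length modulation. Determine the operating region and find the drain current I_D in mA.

V_ov = V_GS − V_t = 1.79 − 0.383 = 1.41 V.
Since V_DS = 0.375 V < V_ov = 1.41 V, the device is in the triode region.
I_D = k_n [V_ov · V_DS − ½ V_DS²] = 4.88 × [1.41 × 0.375 − 0.5 × 0.375²] = 2.23 mA.

Triode; I_D = 2.23 mA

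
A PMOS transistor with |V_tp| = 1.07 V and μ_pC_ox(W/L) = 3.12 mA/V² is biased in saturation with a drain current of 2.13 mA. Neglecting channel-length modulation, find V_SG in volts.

In saturation I_D = ½ k_p (V_SG − |V_tp|)², so V_SG − |V_tp| = √(2 I_D / k_p) = √(2 × 2.13 / 3.12) = 1.17 V.
V_SG = 1.07 + 1.17 = 2.24 V.

V_SG = 2.24 V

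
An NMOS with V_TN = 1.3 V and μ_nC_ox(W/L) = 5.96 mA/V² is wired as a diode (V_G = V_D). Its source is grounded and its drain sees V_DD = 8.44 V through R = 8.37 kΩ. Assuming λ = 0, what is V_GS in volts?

V_GS = 1.82 V

With gate tied to drain, V_GS = V_DS ≥ V_GS − V_TN, so the device is in saturation.
KCL at the drain: ½ k_n (V_GS − V_TN)² = (V_DD − V_GS)/R.
Let x = V_GS − 1.3. Then 24.9 x² + x − 7.14 = 0, giving x = 0.515 V (positive root), so V_GS = 1.82 V.
I_D = (V_DD − V_GS)/R = (8.44 − 1.82) / 8.37 = 0.791 mA.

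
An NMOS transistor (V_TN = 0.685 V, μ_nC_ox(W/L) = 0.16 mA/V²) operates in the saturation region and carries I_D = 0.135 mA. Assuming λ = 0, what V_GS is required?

V_GS = 1.98 V

In saturation I_D = ½ k_n (V_GS − V_TN)², so V_GS − V_TN = √(2 I_D / k_n) = √(2 × 0.135 / 0.16) = 1.3 V.
V_GS = 0.685 + 1.3 = 1.98 V.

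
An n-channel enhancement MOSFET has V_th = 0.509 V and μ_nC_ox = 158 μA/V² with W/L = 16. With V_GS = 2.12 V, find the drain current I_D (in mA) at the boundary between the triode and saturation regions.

At the boundary V_DS = V_ov = V_GS − V_th = 2.12 − 0.509 = 1.61 V.
k_n = μ_nC_ox · (W/L) = 2.528 mA/V².
I_D = ½ k_n V_ov² = 0.5 × 2.528 × 1.61² = 3.28 mA.

I_D = 3.28 mA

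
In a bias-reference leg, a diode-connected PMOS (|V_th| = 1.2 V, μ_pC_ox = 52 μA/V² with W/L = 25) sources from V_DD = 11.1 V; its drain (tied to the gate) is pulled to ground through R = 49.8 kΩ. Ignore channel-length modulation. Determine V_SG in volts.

With gate tied to drain, V_SG = V_SD ≥ V_SG − |V_th|, so the device is in saturation.
k_p = μ_pC_ox · (W/L) = 1.3 mA/V².
KCL at the drain: ½ k_p (V_SG − |V_th|)² = (V_DD − V_SG)/R.
Let x = V_SG − 1.2. Then 32.4 x² + x − 9.9 = 0, giving x = 0.538 V (positive root), so V_SG = 1.74 V.
I_D = (V_DD − V_SG)/R = (11.1 − 1.74) / 49.8 = 0.188 mA.

V_SG = 1.74 V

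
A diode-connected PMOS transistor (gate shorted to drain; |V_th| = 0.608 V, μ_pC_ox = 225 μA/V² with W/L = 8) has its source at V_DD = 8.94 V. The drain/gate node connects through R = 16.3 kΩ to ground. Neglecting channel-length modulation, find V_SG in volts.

V_SG = 1.33 V

With gate tied to drain, V_SG = V_SD ≥ V_SG − |V_th|, so the device is in saturation.
k_p = μ_pC_ox · (W/L) = 1.8 mA/V².
KCL at the drain: ½ k_p (V_SG − |V_th|)² = (V_DD − V_SG)/R.
Let x = V_SG − 0.608. Then 14.7 x² + x − 8.332 = 0, giving x = 0.72 V (positive root), so V_SG = 1.33 V.
I_D = (V_DD − V_SG)/R = (8.94 − 1.33) / 16.3 = 0.467 mA.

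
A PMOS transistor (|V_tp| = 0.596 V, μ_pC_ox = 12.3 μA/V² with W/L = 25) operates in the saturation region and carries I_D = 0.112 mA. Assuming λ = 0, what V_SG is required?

k_p = μ_pC_ox · (W/L) = 0.3075 mA/V².
In saturation I_D = ½ k_p (V_SG − |V_tp|)², so V_SG − |V_tp| = √(2 I_D / k_p) = √(2 × 0.112 / 0.3075) = 0.853 V.
V_SG = 0.596 + 0.853 = 1.45 V.

V_SG = 1.45 V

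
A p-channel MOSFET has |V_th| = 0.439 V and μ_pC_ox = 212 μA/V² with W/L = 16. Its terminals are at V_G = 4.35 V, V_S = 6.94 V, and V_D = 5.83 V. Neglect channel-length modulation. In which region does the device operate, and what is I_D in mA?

Triode; I_D = 6.01 mA

V_SG = V_S − V_G = 6.94 − 4.35 = 2.59 V; V_SD = V_S − V_D = 6.94 − 5.83 = 1.11 V.
k_p = μ_pC_ox · (W/L) = 3.392 mA/V².
V_ov = V_SG − |V_th| = 2.59 − 0.439 = 2.15 V.
Since V_SD = 1.11 V < V_ov = 2.15 V, the device is in the triode region.
I_D = k_p [V_ov · V_SD − ½ V_SD²] = 3.392 × [2.15 × 1.11 − 0.5 × 1.11²] = 6.01 mA.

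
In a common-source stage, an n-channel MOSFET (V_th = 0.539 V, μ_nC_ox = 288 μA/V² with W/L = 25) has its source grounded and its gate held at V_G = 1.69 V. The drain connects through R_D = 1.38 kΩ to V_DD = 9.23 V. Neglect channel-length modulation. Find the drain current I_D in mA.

I_D = 4.77 mA

V_GS = V_G = 1.69 V, so V_ov = 1.69 − 0.539 = 1.15 V.
k_n = μ_nC_ox · (W/L) = 7.2 mA/V².
Assume saturation: I_D = ½ k_n V_ov² = 0.5 × 7.2 × 1.15² = 4.77 mA, giving V_DS = V_DD − I_D R_D = 9.23 − 4.77 × 1.38 = 2.65 V.
V_DS = 2.65 V ≥ V_ov = 1.15 V, confirming saturation.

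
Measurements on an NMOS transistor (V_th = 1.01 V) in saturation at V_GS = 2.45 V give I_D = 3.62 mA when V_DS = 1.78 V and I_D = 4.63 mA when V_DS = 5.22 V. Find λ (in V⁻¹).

λ = 0.0948 V⁻¹

With V_GS fixed, I_D ∝ (1 + λ V_DS) in saturation, so I_D2/I_D1 = (1 + λ V_DS2)/(1 + λ V_DS1).
4.63/3.62 = 1.279 = (1 + 5.22 λ)/(1 + 1.78 λ).
Solving: λ (I_D1 V_DS2 − I_D2 V_DS1) = I_D2 − I_D1, so λ = (4.63 − 3.62) / (3.62 × 5.22 − 4.63 × 1.78) = 1.01 / 10.7 = 0.0948 V⁻¹.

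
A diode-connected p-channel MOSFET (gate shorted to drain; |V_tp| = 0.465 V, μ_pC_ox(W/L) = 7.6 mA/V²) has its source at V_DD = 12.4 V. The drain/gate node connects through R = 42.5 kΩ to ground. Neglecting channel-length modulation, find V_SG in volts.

V_SG = 0.734 V

With gate tied to drain, V_SG = V_SD ≥ V_SG − |V_tp|, so the device is in saturation.
KCL at the drain: ½ k_p (V_SG − |V_tp|)² = (V_DD − V_SG)/R.
Let x = V_SG − 0.465. Then 162 x² + x − 11.94 = 0, giving x = 0.269 V (positive root), so V_SG = 0.734 V.
I_D = (V_DD − V_SG)/R = (12.4 − 0.734) / 42.5 = 0.274 mA.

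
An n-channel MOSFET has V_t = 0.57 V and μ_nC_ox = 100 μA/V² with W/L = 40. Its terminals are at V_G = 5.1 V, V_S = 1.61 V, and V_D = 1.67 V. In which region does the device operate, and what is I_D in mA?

Triode; I_D = 0.694 mA

V_GS = V_G − V_S = 5.1 − 1.61 = 3.49 V; V_DS = V_D − V_S = 1.67 − 1.61 = 0.06 V.
k_n = μ_nC_ox · (W/L) = 4 mA/V².
V_ov = V_GS − V_t = 3.49 − 0.57 = 2.92 V.
Since V_DS = 0.06 V < V_ov = 2.92 V, the device is in the triode region.
I_D = k_n [V_ov · V_DS − ½ V_DS²] = 4 × [2.92 × 0.06 − 0.5 × 0.06²] = 0.694 mA.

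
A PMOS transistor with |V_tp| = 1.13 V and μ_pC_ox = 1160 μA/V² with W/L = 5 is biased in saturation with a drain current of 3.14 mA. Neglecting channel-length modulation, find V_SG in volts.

k_p = μ_pC_ox · (W/L) = 5.8 mA/V².
In saturation I_D = ½ k_p (V_SG − |V_tp|)², so V_SG − |V_tp| = √(2 I_D / k_p) = √(2 × 3.14 / 5.8) = 1.04 V.
V_SG = 1.13 + 1.04 = 2.17 V.

V_SG = 2.17 V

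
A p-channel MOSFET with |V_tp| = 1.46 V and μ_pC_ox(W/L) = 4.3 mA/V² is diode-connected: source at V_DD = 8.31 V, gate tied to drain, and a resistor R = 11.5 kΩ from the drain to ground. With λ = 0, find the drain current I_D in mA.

With gate tied to drain, V_SG = V_SD ≥ V_SG − |V_tp|, so the device is in saturation.
KCL at the drain: ½ k_p (V_SG − |V_tp|)² = (V_DD − V_SG)/R.
Let x = V_SG − 1.46. Then 24.7 x² + x − 6.85 = 0, giving x = 0.507 V (positive root), so V_SG = 1.97 V.
I_D = (V_DD − V_SG)/R = (8.31 − 1.97) / 11.5 = 0.552 mA.

I_D = 0.552 mA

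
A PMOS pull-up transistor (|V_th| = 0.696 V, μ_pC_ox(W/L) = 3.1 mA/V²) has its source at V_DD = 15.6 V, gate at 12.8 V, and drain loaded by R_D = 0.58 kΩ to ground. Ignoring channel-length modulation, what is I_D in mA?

V_SG = V_DD − V_G = 15.6 − 12.8 = 2.8 V, so V_ov = 2.8 − 0.696 = 2.1 V.
Assume saturation: I_D = ½ k_p V_ov² = 0.5 × 3.1 × 2.1² = 6.86 mA, giving V_SD = V_DD − I_D R_D = 15.6 − 6.86 × 0.58 = 11.6 V.
V_SD = 11.6 V ≥ V_ov = 2.1 V, confirming saturation.

I_D = 6.86 mA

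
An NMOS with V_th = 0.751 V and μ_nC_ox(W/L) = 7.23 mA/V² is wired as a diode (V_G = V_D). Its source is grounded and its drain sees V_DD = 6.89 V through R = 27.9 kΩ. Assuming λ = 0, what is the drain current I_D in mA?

I_D = 0.211 mA

With gate tied to drain, V_GS = V_DS ≥ V_GS − V_th, so the device is in saturation.
KCL at the drain: ½ k_n (V_GS − V_th)² = (V_DD − V_GS)/R.
Let x = V_GS − 0.751. Then 101 x² + x − 6.139 = 0, giving x = 0.242 V (positive root), so V_GS = 0.993 V.
I_D = (V_DD − V_GS)/R = (6.89 − 0.993) / 27.9 = 0.211 mA.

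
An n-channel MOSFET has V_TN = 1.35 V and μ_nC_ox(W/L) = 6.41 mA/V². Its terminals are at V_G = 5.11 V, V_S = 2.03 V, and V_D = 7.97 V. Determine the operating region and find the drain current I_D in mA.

Saturation; I_D = 9.59 mA

V_GS = V_G − V_S = 5.11 − 2.03 = 3.08 V; V_DS = V_D − V_S = 7.97 − 2.03 = 5.94 V.
V_ov = V_GS − V_TN = 3.08 − 1.35 = 1.73 V.
Since V_DS = 5.94 V ≥ V_ov = 1.73 V, the device is in saturation.
I_D = ½ k_n V_ov² = 0.5 × 6.41 × 1.73² = 9.59 mA.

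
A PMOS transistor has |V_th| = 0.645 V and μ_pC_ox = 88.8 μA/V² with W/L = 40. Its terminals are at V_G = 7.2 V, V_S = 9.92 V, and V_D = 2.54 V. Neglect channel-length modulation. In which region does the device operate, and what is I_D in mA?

Saturation; I_D = 7.65 mA

V_SG = V_S − V_G = 9.92 − 7.2 = 2.72 V; V_SD = V_S − V_D = 9.92 − 2.54 = 7.38 V.
k_p = μ_pC_ox · (W/L) = 3.552 mA/V².
V_ov = V_SG − |V_th| = 2.72 − 0.645 = 2.07 V.
Since V_SD = 7.38 V ≥ V_ov = 2.07 V, the device is in saturation.
I_D = ½ k_p V_ov² = 0.5 × 3.552 × 2.07² = 7.65 mA.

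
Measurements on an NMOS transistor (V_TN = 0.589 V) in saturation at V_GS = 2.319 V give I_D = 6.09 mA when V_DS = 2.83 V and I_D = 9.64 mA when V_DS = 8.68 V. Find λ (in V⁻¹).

With V_GS fixed, I_D ∝ (1 + λ V_DS) in saturation, so I_D2/I_D1 = (1 + λ V_DS2)/(1 + λ V_DS1).
9.64/6.09 = 1.583 = (1 + 8.68 λ)/(1 + 2.83 λ).
Solving: λ (I_D1 V_DS2 − I_D2 V_DS1) = I_D2 − I_D1, so λ = (9.64 − 6.09) / (6.09 × 8.68 − 9.64 × 2.83) = 3.55 / 25.6 = 0.139 V⁻¹.

λ = 0.139 V⁻¹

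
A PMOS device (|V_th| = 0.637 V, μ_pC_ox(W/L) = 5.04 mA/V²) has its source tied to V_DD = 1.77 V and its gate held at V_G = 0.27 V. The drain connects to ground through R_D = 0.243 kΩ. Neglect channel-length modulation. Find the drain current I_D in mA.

I_D = 1.88 mA

V_SG = V_DD − V_G = 1.77 − 0.27 = 1.5 V, so V_ov = 1.5 − 0.637 = 0.863 V.
Assume saturation: I_D = ½ k_p V_ov² = 0.5 × 5.04 × 0.863² = 1.88 mA, giving V_SD = V_DD − I_D R_D = 1.77 − 1.88 × 0.243 = 1.31 V.
V_SD = 1.31 V ≥ V_ov = 0.863 V, confirming saturation.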